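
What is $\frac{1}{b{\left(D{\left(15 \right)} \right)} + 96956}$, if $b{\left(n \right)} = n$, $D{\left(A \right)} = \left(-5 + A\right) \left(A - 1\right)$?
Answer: $\frac{1}{97096} \approx 1.0299 \cdot 10^{-5}$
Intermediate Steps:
$D{\left(A \right)} = \left(-1 + A\right) \left(-5 + A\right)$ ($D{\left(A \right)} = \left(-5 + A\right) \left(-1 + A\right) = \left(-1 + A\right) \left(-5 + A\right)$)
$\frac{1}{b{\left(D{\left(15 \right)} \right)} + 96956} = \frac{1}{\left(5 + 15^{2} - 90\right) + 96956} = \frac{1}{\left(5 + 225 - 90\right) + 96956} = \frac{1}{140 + 96956} = \frac{1}{97096}$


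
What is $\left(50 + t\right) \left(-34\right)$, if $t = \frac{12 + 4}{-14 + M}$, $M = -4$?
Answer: $- \frac{15028}{9} \approx -1669.8$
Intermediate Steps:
$t = - \frac{8}{9}$ ($t = \frac{12 + 4}{-14 - 4} = \frac{16}{-18} = 16 \left(- \frac{1}{18}\right) = - \frac{8}{9} \approx -0.88889$)
$\left(50 + t\right) \left(-34\right) = \left(50 - \frac{8}{9}\right) \left(-34\right) = \frac{442}{9} \left(-34\right) = - \frac{15028}{9}$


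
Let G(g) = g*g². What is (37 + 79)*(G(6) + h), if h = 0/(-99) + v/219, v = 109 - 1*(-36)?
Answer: 5504084/219 ≈ 25133.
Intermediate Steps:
G(g) = g³
v = 145 (v = 109 + 36 = 145)
h = 145/219 (h = 0/(-99) + 145/219 = 0*(-1/99) + 145*(1/219) = 0 + 145/219 = 145/219 ≈ 0.66210)
(37 + 79)*(G(6) + h) = (37 + 79)*(6³ + 145/219) = 116*(216 + 145/219) = 116*(47449/219) = 5504084/219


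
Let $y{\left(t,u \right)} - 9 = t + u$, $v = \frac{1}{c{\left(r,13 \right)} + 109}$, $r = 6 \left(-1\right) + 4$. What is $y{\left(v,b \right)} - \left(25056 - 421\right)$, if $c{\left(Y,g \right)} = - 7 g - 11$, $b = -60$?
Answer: $- \frac{172801}{7} \approx -24686.0$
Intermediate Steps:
$r = -2$ ($r = -6 + 4 = -2$)
$c{\left(Y,g \right)} = -11 - 7 g$
$v = \frac{1}{7}$ ($v = \frac{1}{\left(-11 - 91\right) + 109} = \frac{1}{-102 + 109} = \frac{1}{7} \approx 0.14286$)
$y{\left(t,u \right)} = 9 + t + u$ ($y{\left(t,u \right)} = 9 + \left(t + u\right) = 9 + t + u$)
$y{\left(v,b \right)} - \left(25056 - 421\right) = \left(9 + \frac{1}{7} - 60\right) - \left(25056 - 421\right) = - \frac{356}{7} - \left(25056 - 421\right) = - \frac{356}{7} - 24635 = - \frac{172801}{7}$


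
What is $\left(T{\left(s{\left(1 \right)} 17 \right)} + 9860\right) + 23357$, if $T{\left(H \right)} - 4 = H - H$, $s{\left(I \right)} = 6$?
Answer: $33221$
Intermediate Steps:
$T{\left(H \right)} = 4$ ($T{\left(H \right)} = 4 + \left(H - H\right) = 4 + 0 = 4$)
$\left(T{\left(s{\left(1 \right)} 17 \right)} + 9860\right) + 23357 = \left(4 + 9860\right) + 23357 = 9864 + 23357 = 33221$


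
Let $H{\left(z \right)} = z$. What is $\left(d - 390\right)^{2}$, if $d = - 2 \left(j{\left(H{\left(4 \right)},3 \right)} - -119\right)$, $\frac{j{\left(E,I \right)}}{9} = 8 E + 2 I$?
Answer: $1721344$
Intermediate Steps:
$j{\left(E,I \right)} = 18 I + 72 E$ ($j{\left(E,I \right)} = 9 \left(8 E + 2 I\right) = 9 \left(2 I + 8 E\right) = 18 I + 72 E$)
$d = -922$ ($d = - 2 \left(\left(18 \cdot 3 + 72 \cdot 4\right) - -119\right) = - 2 \left(\left(54 + 288\right) + 119\right) = - 2 \left(342 + 119\right) = \left(-2\right) 461 = -922$)
$\left(d - 390\right)^{2} = \left(-922 - 390\right)^{2} = \left(-1312\right)^{2} = 1721344$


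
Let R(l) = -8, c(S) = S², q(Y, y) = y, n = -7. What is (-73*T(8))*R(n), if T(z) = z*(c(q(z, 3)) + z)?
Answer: 79424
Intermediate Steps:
T(z) = z*(9 + z) (T(z) = z*(3² + z) = z*(9 + z))
(-73*T(8))*R(n) = -584*(9 + 8)*(-8) = -584*17*(-8) = -73*136*(-8) = -9928*(-8) = 79424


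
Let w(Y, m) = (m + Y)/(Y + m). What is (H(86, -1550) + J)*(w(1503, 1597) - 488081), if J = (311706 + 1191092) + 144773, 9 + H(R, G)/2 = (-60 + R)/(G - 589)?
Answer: -1720050446985200/2139 ≈ -8.0414e+11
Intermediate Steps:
H(R, G) = -18 + 2*(-60 + R)/(-589 + G) (H(R, G) = -18 + 2*((-60 + R)/(G - 589)) = -18 + 2*((-60 + R)/(-589 + G)) = -18 + 2*(-60 + R)/(-589 + G))
J = 1647571 (J = 1502798 + 144773 = 1647571)
w(Y, m) = 1 (w(Y, m) = (Y + m)/(Y + m) = 1)
(H(86, -1550) + J)*(w(1503, 1597) - 488081) = (2*(5241 + 86 - 9*(-1550))/(-589 - 1550) + 1647571)*(1 - 488081) = (2*(5241 + 86 + 13950)/(-2139) + 1647571)*(-488080) = (2*(-1/2139)*19277 + 1647571)*(-488080) = (-38554/2139 + 1647571)*(-488080) = (3524115815/2139)*(-488080) = -1720050446985200/2139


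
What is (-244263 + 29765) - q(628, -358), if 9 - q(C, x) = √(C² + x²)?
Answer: -214507 + 26*√773 ≈ -2.1378e+5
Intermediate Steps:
q(C, x) = 9 - √(C² + x²)
(-244263 + 29765) - q(628, -358) = (-244263 + 29765) - (9 - √(628² + (-358)²)) = -214498 - (9 - √(394384 + 128164)) = -214498 - (9 - √522548) = -214498 - (9 - 26*√773) = -214498 + (-9 + 26*√773) = -214507 + 26*√773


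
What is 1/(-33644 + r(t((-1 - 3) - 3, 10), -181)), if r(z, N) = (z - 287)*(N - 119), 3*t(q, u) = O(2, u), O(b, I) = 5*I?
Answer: 1/47456 ≈ 2.1072e-5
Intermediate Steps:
t(q, u) = 5*u/3 (t(q, u) = (5*u)/3 = 5*u/3)
r(z, N) = (-287 + z)*(-119 + N)
1/(-33644 + r(t((-1 - 3) - 3, 10), -181)) = 1/(-33644 + (34153 - 287*(-181) - 595*10/3 - 905*10/3)) = 1/(-33644 + (34153 + 51947 - 119*50/3 - 181*50/3)) = 1/(-33644 + (34153 + 51947 - 5950/3 - 9050/3)) = 1/(-33644 + 81100) = 1/47456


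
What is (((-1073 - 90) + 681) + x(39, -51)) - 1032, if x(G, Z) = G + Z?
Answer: -1526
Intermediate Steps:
(((-1073 - 90) + 681) + x(39, -51)) - 1032 = (((-1073 - 90) + 681) + (39 - 51)) - 1032 = ((-1163 + 681) - 12) - 1032 = (-482 - 12) - 1032 = -494 - 1032 = -1526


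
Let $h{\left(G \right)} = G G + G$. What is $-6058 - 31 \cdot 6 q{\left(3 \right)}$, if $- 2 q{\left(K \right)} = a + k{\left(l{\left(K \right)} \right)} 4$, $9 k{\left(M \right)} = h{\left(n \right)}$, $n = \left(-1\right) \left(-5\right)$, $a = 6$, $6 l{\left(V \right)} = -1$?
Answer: $-4260$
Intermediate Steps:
$l{\left(V \right)} = - \frac{1}{6}$ ($l{\left(V \right)} = \frac{1}{6} \left(-1\right) = - \frac{1}{6}$)
$n = 5$
$h{\left(G \right)} = G + G^{2}$ ($h{\left(G \right)} = G^{2} + G = G + G^{2}$)
$k{\left(M \right)} = \frac{10}{3}$ ($k{\left(M \right)} = \frac{5 \left(1 + 5\right)}{9} = \frac{5 \cdot 6}{9} = \frac{1}{9} \cdot 30 = \frac{10}{3}$)
$q{\left(K \right)} = - \frac{29}{3}$ ($q{\left(K \right)} = - \frac{6 + \frac{10}{3} \cdot 4}{2} = - \frac{6 + \frac{40}{3}}{2} = \left(- \frac{1}{2}\right) \frac{58}{3} = - \frac{29}{3}$)
$-6058 - 31 \cdot 6 q{\left(3 \right)} = -6058 - 31 \cdot 6 \left(- \frac{29}{3}\right) = -6058 - 186 \left(- \frac{29}{3}\right) = -6058 - -1798 = -6058 + 1798 = -4260$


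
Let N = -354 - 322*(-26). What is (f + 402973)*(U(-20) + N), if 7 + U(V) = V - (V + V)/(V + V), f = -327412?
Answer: 603732390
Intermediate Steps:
N = 8018 (N = -354 + 8372 = 8018)
U(V) = -8 + V (U(V) = -7 + (V - (V + V)/(V + V)) = -7 + (V - 2*V/(2*V)) = -7 + (V - 2*V*1/(2*V)) = -7 + (V - 1*1) = -7 + (V - 1) = -7 + (-1 + V) = -8 + V)
(f + 402973)*(U(-20) + N) = (-327412 + 402973)*((-8 - 20) + 8018) = 75561*(-28 + 8018) = 75561*7990 = 603732390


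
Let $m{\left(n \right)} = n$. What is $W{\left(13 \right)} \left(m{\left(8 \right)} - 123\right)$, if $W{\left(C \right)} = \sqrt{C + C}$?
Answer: $- 115 \sqrt{26} \approx -586.39$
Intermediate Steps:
$W{\left(C \right)} = \sqrt{2} \sqrt{C}$ ($W{\left(C \right)} = \sqrt{2 C} = \sqrt{2} \sqrt{C}$)
$W{\left(13 \right)} \left(m{\left(8 \right)} - 123\right) = \sqrt{2} \sqrt{13} \left(8 - 123\right) = \sqrt{26} \left(-115\right) = - 115 \sqrt{26}$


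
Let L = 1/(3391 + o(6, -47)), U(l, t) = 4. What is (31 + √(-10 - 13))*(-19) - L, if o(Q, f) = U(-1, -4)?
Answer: -1999656/3395 - 19*I*√23 ≈ -589.0 - 91.121*I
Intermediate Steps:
o(Q, f) = 4
L = 1/3395 (L = 1/(3391 + 4) = 1/3395 ≈ 0.00029455)
(31 + √(-10 - 13))*(-19) - L = (31 + √(-10 - 13))*(-19) - 1*1/3395 = (31 + √(-23))*(-19) - 1/3395 = (31 + I*√23)*(-19) - 1/3395 = (-589 - 19*I*√23) - 1/3395 = -1999656/3395 - 19*I*√23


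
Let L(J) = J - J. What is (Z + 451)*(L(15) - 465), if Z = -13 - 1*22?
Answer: -193440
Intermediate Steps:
L(J) = 0
Z = -35 (Z = -13 - 22 = -35)
(Z + 451)*(L(15) - 465) = (-35 + 451)*(0 - 465) = 416*(-465) = -193440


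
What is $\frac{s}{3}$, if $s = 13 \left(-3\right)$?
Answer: $-13$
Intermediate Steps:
$s = -39$
$\frac{s}{3} = - \frac{39}{3} = \left(-39\right) \frac{1}{3} = -13$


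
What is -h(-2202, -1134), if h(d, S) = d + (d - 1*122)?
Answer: 4526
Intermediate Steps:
h(d, S) = -122 + 2*d (h(d, S) = d + (d - 122) = d + (-122 + d) = -122 + 2*d)
-h(-2202, -1134) = -(-122 + 2*(-2202)) = -(-122 - 4404) = -1*(-4526) = 4526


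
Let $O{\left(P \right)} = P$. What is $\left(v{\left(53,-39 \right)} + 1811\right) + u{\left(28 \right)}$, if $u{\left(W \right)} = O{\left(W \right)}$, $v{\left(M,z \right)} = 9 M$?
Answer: $2316$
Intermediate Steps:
$u{\left(W \right)} = W$
$\left(v{\left(53,-39 \right)} + 1811\right) + u{\left(28 \right)} = \left(9 \cdot 53 + 1811\right) + 28 = \left(477 + 1811\right) + 28 = 2288 + 28 = 2316$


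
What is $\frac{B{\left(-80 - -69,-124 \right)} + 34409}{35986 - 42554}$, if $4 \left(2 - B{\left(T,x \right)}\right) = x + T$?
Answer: $- \frac{137779}{26272} \approx -5.2443$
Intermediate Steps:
$B{\left(T,x \right)} = 2 - \frac{T}{4} - \frac{x}{4}$ ($B{\left(T,x \right)} = 2 - \frac{x + T}{4} = 2 - \frac{T + x}{4} = 2 - \left(\frac{T}{4} + \frac{x}{4}\right) = 2 - \frac{T}{4} - \frac{x}{4}$)
$\frac{B{\left(-80 - -69,-124 \right)} + 34409}{35986 - 42554} = \frac{\left(2 - \frac{-80 - -69}{4} - -31\right) + 34409}{35986 - 42554} = \frac{\left(2 - \frac{-80 + 69}{4} + 31\right) + 34409}{-6568} = \left(\left(2 - - \frac{11}{4} + 31\right) + 34409\right) \left(- \frac{1}{6568}\right) = \left(\left(2 + \frac{11}{4} + 31\right) + 34409\right) \left(- \frac{1}{6568}\right) = \left(\frac{143}{4} + 34409\right) \left(- \frac{1}{6568}\right) = \frac{137779}{4} \left(- \frac{1}{6568}\right) = - \frac{137779}{26272}$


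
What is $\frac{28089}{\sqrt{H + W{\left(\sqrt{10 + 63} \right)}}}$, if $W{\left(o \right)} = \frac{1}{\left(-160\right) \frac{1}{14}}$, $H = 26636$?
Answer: $\frac{37452 \sqrt{10654365}}{710291} \approx 172.11$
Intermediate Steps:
$W{\left(o \right)} = - \frac{7}{80}$ ($W{\left(o \right)} = \frac{1}{\left(-160\right) \frac{1}{14}} = \frac{1}{- \frac{80}{7}} = - \frac{7}{80}$)
$\frac{28089}{\sqrt{H + W{\left(\sqrt{10 + 63} \right)}}} = \frac{28089}{\sqrt{26636 - \frac{7}{80}}} = \frac{28089}{\sqrt{\frac{2130873}{80}}} = \frac{28089}{\frac{1}{20} \sqrt{10654365}} = 28089 \frac{4 \sqrt{10654365}}{2130873} = \frac{37452 \sqrt{10654365}}{710291}$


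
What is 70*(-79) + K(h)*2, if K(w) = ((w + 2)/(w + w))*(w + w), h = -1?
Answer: -5528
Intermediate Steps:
K(w) = 2 + w (K(w) = ((2 + w)/((2*w)))*(2*w) = ((2 + w)*(1/(2*w)))*(2*w) = ((2 + w)/(2*w))*(2*w) = 2 + w)
70*(-79) + K(h)*2 = 70*(-79) + (2 - 1)*2 = -5530 + 1*2 = -5530 + 2 = -5528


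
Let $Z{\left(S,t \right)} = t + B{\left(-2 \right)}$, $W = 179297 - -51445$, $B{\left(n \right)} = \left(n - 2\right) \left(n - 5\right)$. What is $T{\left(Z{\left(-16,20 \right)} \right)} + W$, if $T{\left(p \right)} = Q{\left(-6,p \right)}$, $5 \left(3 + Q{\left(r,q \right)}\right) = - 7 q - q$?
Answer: $\frac{1153311}{5} \approx 2.3066 \cdot 10^{5}$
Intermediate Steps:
$B{\left(n \right)} = \left(-5 + n\right) \left(-2 + n\right)$ ($B{\left(n \right)} = \left(-2 + n\right) \left(-5 + n\right) = \left(-5 + n\right) \left(-2 + n\right)$)
$Q{\left(r,q \right)} = -3 - \frac{8 q}{5}$ ($Q{\left(r,q \right)} = -3 + \frac{- 7 q - q}{5} = -3 + \frac{\left(-8\right) q}{5} = -3 - \frac{8 q}{5}$)
$W = 230742$ ($W = 179297 + 51445 = 230742$)
$Z{\left(S,t \right)} = 28 + t$ ($Z{\left(S,t \right)} = t + \left(10 + \left(-2\right)^{2} - -14\right) = t + \left(10 + 4 + 14\right) = t + 28 = 28 + t$)
$T{\left(p \right)} = -3 - \frac{8 p}{5}$
$T{\left(Z{\left(-16,20 \right)} \right)} + W = \left(-3 - \frac{8 \left(28 + 20\right)}{5}\right) + 230742 = \left(-3 - \frac{384}{5}\right) + 230742 = - \frac{399}{5} + 230742 = \frac{1153311}{5}$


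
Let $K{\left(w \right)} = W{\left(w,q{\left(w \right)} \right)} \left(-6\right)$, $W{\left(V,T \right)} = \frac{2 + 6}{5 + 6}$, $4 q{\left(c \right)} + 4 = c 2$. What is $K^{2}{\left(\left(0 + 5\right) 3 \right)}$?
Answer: $\frac{2304}{121} \approx 19.041$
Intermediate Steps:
$q{\left(c \right)} = -1 + \frac{c}{2}$ ($q{\left(c \right)} = -1 + \frac{c 2}{4} = -1 + \frac{2 c}{4} = -1 + \frac{c}{2}$)
$W{\left(V,T \right)} = \frac{8}{11}$
$K{\left(w \right)} = - \frac{48}{11}$ ($K{\left(w \right)} = \frac{8}{11} \left(-6\right) = - \frac{48}{11}$)
$K^{2}{\left(\left(0 + 5\right) 3 \right)} = \left(- \frac{48}{11}\right)^{2} = \frac{2304}{121}$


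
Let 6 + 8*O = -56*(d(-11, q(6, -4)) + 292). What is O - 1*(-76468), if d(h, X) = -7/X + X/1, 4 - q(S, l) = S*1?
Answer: 297651/4 ≈ 74413.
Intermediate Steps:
q(S, l) = 4 - S
d(h, X) = X - 7/X (d(h, X) = -7/X + X*1 = -7/X + X = X - 7/X)
O = -8221/4 (O = -¾ + (-56*(((4 - 1*6) - 7/(4 - 1*6)) + 292))/8 = -¾ + (-56*(((4 - 6) - 7/(4 - 6)) + 292))/8 = -¾ + (-56*((-2 - 7/(-2)) + 292))/8 = -¾ + (-56*((-2 - 7*(-½)) + 292))/8 = -¾ + (-56*((-2 + 7/2) + 292))/8 = -¾ + (-56*(3/2 + 292))/8 = -¾ + (-56*587/2)/8 = -¾ + (⅛)*(-16436) = -¾ - 4109/2 = -8221/4 ≈ -2055.3)
O - 1*(-76468) = -8221/4 - 1*(-76468) = -8221/4 + 76468 = 297651/4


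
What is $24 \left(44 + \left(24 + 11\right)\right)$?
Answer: $1896$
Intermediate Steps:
$24 \left(44 + \left(24 + 11\right)\right) = 24 \left(44 + 35\right) = 24 \cdot 79 = 1896$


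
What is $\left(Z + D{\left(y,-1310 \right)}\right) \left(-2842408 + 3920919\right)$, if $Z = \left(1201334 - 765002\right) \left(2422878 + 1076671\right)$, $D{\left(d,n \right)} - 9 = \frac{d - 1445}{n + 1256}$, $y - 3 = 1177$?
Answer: $\frac{88929834131901288953}{54} \approx 1.6468 \cdot 10^{18}$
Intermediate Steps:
$y = 1180$ ($y = 3 + 1177 = 1180$)
$D{\left(d,n \right)} = 9 + \frac{-1445 + d}{1256 + n}$ ($D{\left(d,n \right)} = 9 + \frac{d - 1445}{n + 1256} = 9 + \frac{-1445 + d}{1256 + n}$)
$Z = 1526965214268$ ($Z = 436332 \cdot 3499549 = 1526965214268$)
$\left(Z + D{\left(y,-1310 \right)}\right) \left(-2842408 + 3920919\right) = \left(1526965214268 + \frac{9859 + 1180 + 9 \left(-1310\right)}{1256 - 1310}\right) \left(-2842408 + 3920919\right) = \left(1526965214268 + \frac{9859 + 1180 - 11790}{-54}\right) 1078511 = \left(1526965214268 - - \frac{751}{54}\right) 1078511 = \left(1526965214268 + \frac{751}{54}\right) 1078511 = \frac{82456121571223}{54} \cdot 1078511 = \frac{88929834131901288953}{54}$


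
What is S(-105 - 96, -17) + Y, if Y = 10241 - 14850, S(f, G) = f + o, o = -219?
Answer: -5029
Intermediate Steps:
S(f, G) = -219 + f (S(f, G) = f - 219 = -219 + f)
Y = -4609
S(-105 - 96, -17) + Y = (-219 + (-105 - 96)) - 4609 = (-219 - 201) - 4609 = -420 - 4609 = -5029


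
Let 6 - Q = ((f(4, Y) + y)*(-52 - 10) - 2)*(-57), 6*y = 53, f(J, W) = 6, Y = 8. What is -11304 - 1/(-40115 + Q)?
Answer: -1047247775/92644 ≈ -11304.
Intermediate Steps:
y = 53/6 (y = (⅙)*53 = 53/6 ≈ 8.8333)
Q = -52529 (Q = 6 - ((6 + 53/6)*(-52 - 10) - 2)*(-57) = 6 - ((89/6)*(-62) - 2)*(-57) = 6 - (-2759/3 - 2)*(-57) = 6 - (-2765)*(-57)/3 = 6 - 1*52535 = 6 - 52535 = -52529)
-11304 - 1/(-40115 + Q) = -11304 - 1/(-40115 - 52529) = -11304 - 1/(-92644) = -11304 - 1*(-1/92644) = -11304 + 1/92644 = -1047247775/92644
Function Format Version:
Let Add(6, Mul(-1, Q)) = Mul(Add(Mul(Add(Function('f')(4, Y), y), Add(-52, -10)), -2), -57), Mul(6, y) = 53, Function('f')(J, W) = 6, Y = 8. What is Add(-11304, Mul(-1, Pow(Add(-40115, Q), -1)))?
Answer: Rational(-1047247775, 92644) ≈ -11304.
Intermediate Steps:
y = Rational(53, 6) (y = Mul(Rational(1, 6), 53) = Rational(53, 6) ≈ 8.8333)
Q = -52529 (Q = Add(6, Mul(-1, Mul(Add(Mul(Add(6, Rational(53, 6)), Add(-52, -10)), -2), -57))) = Add(6, Mul(-1, Mul(Add(Mul(Rational(89, 6), -62), -2), -57))) = Add(6, Mul(-1, Mul(Add(Rational(-2759, 3), -2), -57))) = Add(6, Mul(-1, Mul(Rational(-2765, 3), -57))) = Add(6, Mul(-1, 52535)) = Add(6, -52535) = -52529)
Add(-11304, Mul(-1, Pow(Add(-40115, Q), -1))) = Add(-11304, Mul(-1, Pow(Add(-40115, -52529), -1))) = Add(-11304, Mul(-1, Pow(-92644, -1))) = Add(-11304, Mul(-1, Rational(-1, 92644))) = Add(-11304, Rational(1, 92644)) = Rational(-1047247775, 92644)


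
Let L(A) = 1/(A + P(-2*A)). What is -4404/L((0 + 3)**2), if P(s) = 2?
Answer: -48444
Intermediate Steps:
L(A) = 1/(2 + A) (L(A) = 1/(A + 2) = 1/(2 + A))
-4404/L((0 + 3)**2) = -(8808 + 4404*(0 + 3)**2) = -4404/(1/(2 + 3**2)) = -4404/(1/(2 + 9)) = -4404/(1/11) = -4404/1/11 = -4404*11 = -48444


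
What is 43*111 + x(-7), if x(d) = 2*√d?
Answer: 4773 + 2*I*√7 ≈ 4773.0 + 5.2915*I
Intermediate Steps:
43*111 + x(-7) = 43*111 + 2*√(-7) = 4773 + 2*(I*√7) = 4773 + 2*I*√7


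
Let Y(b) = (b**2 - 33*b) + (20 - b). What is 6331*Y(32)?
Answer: -278564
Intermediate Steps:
Y(b) = 20 + b**2 - 34*b
6331*Y(32) = 6331*(20 + 32**2 - 34*32) = 6331*(20 + 1024 - 1088) = 6331*(-44) = -278564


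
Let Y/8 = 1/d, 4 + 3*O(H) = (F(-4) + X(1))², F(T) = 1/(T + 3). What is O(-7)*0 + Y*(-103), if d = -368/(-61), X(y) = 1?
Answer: -6283/46 ≈ -136.59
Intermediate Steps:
F(T) = 1/(3 + T)
O(H) = -4/3 (O(H) = -4/3 + (1/(3 - 4) + 1)²/3 = -4/3 + (1/(-1) + 1)²/3 = -4/3 + (-1 + 1)²/3 = -4/3 + (⅓)*0² = -4/3 + (⅓)*0 = -4/3 + 0 = -4/3)
d = 368/61 (d = -368*(-1/61) = 368/61 ≈ 6.0328)
Y = 61/46 (Y = 8/(368/61) = 8*(61/368) = 61/46 ≈ 1.3261)
O(-7)*0 + Y*(-103) = -4/3*0 + (61/46)*(-103) = 0 - 6283/46 = -6283/46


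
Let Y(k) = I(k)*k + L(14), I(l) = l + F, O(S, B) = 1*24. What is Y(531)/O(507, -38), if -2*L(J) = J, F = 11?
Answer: 287795/24 ≈ 11991.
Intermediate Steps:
O(S, B) = 24
L(J) = -J/2
I(l) = 11 + l (I(l) = l + 11 = 11 + l)
Y(k) = -7 + k*(11 + k) (Y(k) = (11 + k)*k - ½*14 = k*(11 + k) - 7 = -7 + k*(11 + k))
Y(531)/O(507, -38) = (-7 + 531*(11 + 531))/24 = (-7 + 531*542)*(1/24) = (-7 + 287802)*(1/24) = 287795*(1/24) = 287795/24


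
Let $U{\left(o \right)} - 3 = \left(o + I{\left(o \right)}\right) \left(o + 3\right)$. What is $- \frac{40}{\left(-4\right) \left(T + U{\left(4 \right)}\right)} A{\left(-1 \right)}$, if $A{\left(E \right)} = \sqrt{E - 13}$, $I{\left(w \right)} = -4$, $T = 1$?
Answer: $\frac{5 i \sqrt{14}}{2} \approx 9.3541 i$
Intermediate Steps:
$U{\left(o \right)} = 3 + \left(-4 + o\right) \left(3 + o\right)$ ($U{\left(o \right)} = 3 + \left(o - 4\right) \left(o + 3\right) = 3 + \left(-4 + o\right) \left(3 + o\right)$)
$A{\left(E \right)} = \sqrt{-13 + E}$
$- \frac{40}{\left(-4\right) \left(T + U{\left(4 \right)}\right)} A{\left(-1 \right)} = - \frac{40}{\left(-4\right) \left(1 - \left(13 - 16\right)\right)} \sqrt{-13 - 1} = - \frac{40}{\left(-4\right) \left(1 - -3\right)} \sqrt{-14} = - \frac{40}{\left(-4\right) \left(1 + 3\right)} i \sqrt{14} = - \frac{40}{\left(-4\right) 4} i \sqrt{14} = - \frac{40}{-16} i \sqrt{14} = \left(-40\right) \left(- \frac{1}{16}\right) i \sqrt{14} = \frac{5 i \sqrt{14}}{2}$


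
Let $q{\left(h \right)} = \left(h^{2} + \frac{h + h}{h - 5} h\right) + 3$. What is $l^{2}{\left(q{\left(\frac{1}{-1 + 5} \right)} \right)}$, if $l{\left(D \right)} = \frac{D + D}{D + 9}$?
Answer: $\frac{3407716}{13388281} \approx 0.25453$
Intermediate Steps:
$q{\left(h \right)} = 3 + h^{2} + \frac{2 h^{2}}{-5 + h}$ ($q{\left(h \right)} = \left(h^{2} + \frac{2 h}{-5 + h} h\right) + 3 = \left(h^{2} + \frac{2 h^{2}}{-5 + h}\right) + 3 = 3 + h^{2} + \frac{2 h^{2}}{-5 + h}$)
$l{\left(D \right)} = \frac{2 D}{9 + D}$
$l^{2}{\left(q{\left(\frac{1}{-1 + 5} \right)} \right)} = \left(\frac{2 \frac{-15 + \left(\frac{1}{-1 + 5}\right)^{3} - 3 \left(\frac{1}{-1 + 5}\right)^{2} + \frac{3}{-1 + 5}}{-5 + \frac{1}{-1 + 5}}}{9 + \frac{-15 + \left(\frac{1}{-1 + 5}\right)^{3} - 3 \left(\frac{1}{-1 + 5}\right)^{2} + \frac{3}{-1 + 5}}{-5 + \frac{1}{-1 + 5}}}\right)^{2} = \left(\frac{2 \frac{-15 + \left(\frac{1}{4}\right)^{3} - 3 \left(\frac{1}{4}\right)^{2} + \frac{3}{4}}{-5 + \frac{1}{4}}}{9 + \frac{-15 + \left(\frac{1}{4}\right)^{3} - 3 \left(\frac{1}{4}\right)^{2} + \frac{3}{4}}{-5 + \frac{1}{4}}}\right)^{2} = \left(\frac{2 \frac{-15 + \left(\frac{1}{4}\right)^{3} - \frac{3}{16} + 3 \cdot \frac{1}{4}}{-5 + \frac{1}{4}}}{9 + \frac{-15 + \left(\frac{1}{4}\right)^{3} - \frac{3}{16} + 3 \cdot \frac{1}{4}}{-5 + \frac{1}{4}}}\right)^{2} = \left(\frac{2 \frac{-15 + \frac{1}{64} - \frac{3}{16} + \frac{3}{4}}{- \frac{19}{4}}}{9 + \frac{-15 + \frac{1}{64} - \frac{3}{16} + \frac{3}{4}}{- \frac{19}{4}}}\right)^{2} = \left(\frac{2 \left(- \frac{4 \left(-15 + \frac{1}{64} - \frac{3}{16} + \frac{3}{4}\right)}{19}\right)}{9 - \frac{4 \left(-15 + \frac{1}{64} - \frac{3}{16} + \frac{3}{4}\right)}{19}}\right)^{2} = \left(\frac{2 \left(\left(- \frac{4}{19}\right) \left(- \frac{923}{64}\right)\right)}{9 - - \frac{923}{304}}\right)^{2} = \left(2 \cdot \frac{923}{304} \frac{1}{9 + \frac{923}{304}}\right)^{2} = \left(2 \cdot \frac{923}{304} \frac{1}{\frac{3659}{304}}\right)^{2} = \left(2 \cdot \frac{923}{304} \cdot \frac{304}{3659}\right)^{2} = \left(\frac{1846}{3659}\right)^{2} = \frac{3407716}{13388281}$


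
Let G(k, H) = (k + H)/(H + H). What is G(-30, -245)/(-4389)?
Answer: -5/39102 ≈ -0.00012787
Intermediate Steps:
G(k, H) = (H + k)/(2*H) (G(k, H) = (H + k)/((2*H)) = (H + k)*(1/(2*H)) = (H + k)/(2*H))
G(-30, -245)/(-4389) = ((1/2)*(-245 - 30)/(-245))/(-4389) = ((1/2)*(-1/245)*(-275))*(-1/4389) = (55/98)*(-1/4389) = -5/39102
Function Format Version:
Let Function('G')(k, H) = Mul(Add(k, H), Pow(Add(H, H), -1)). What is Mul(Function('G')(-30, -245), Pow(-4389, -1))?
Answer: Rational(-5, 39102) ≈ -0.00012787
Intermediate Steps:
Function('G')(k, H) = Mul(Rational(1, 2), Pow(H, -1), Add(H, k)) (Function('G')(k, H) = Mul(Add(H, k), Pow(Mul(2, H), -1)) = Mul(Add(H, k), Mul(Rational(1, 2), Pow(H, -1))) = Mul(Rational(1, 2), Pow(H, -1), Add(H, k)))
Mul(Function('G')(-30, -245), Pow(-4389, -1)) = Mul(Mul(Rational(1, 2), Pow(-245, -1), Add(-245, -30)), Pow(-4389, -1)) = Mul(Mul(Rational(1, 2), Rational(-1, 245), -275), Rational(-1, 4389)) = Mul(Rational(55, 98), Rational(-1, 4389)) = Rational(-5, 39102)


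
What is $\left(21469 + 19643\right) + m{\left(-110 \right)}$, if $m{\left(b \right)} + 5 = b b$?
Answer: $53207$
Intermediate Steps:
$m{\left(b \right)} = -5 + b^{2}$ ($m{\left(b \right)} = -5 + b b = -5 + b^{2}$)
$\left(21469 + 19643\right) + m{\left(-110 \right)} = \left(21469 + 19643\right) - \left(5 - \left(-110\right)^{2}\right) = 41112 + \left(-5 + 12100\right) = 41112 + 12095 = 53207$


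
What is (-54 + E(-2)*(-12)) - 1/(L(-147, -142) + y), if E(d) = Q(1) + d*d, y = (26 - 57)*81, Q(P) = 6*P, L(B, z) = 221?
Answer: -398459/2290 ≈ -174.00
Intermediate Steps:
y = -2511 (y = -31*81 = -2511)
E(d) = 6 + d² (E(d) = 6*1 + d*d = 6 + d²)
(-54 + E(-2)*(-12)) - 1/(L(-147, -142) + y) = (-54 + (6 + (-2)²)*(-12)) - 1/(221 - 2511) = (-54 + (6 + 4)*(-12)) - 1/(-2290) = (-54 + 10*(-12)) - 1*(-1/2290) = (-54 - 120) + 1/2290 = -174 + 1/2290 = -398459/2290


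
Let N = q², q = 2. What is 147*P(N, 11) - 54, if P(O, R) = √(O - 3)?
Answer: 93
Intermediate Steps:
N = 4 (N = 2² = 4)
P(O, R) = √(-3 + O)
147*P(N, 11) - 54 = 147*√(-3 + 4) - 54 = 147*√1 - 54 = 147*1 - 54 = 147 - 54 = 93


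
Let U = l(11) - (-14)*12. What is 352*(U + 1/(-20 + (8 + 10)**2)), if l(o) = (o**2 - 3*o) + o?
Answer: 1785718/19 ≈ 93985.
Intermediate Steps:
l(o) = o**2 - 2*o
U = 267 (U = 11*(-2 + 11) - (-14)*12 = 11*9 - 1*(-168) = 99 + 168 = 267)
352*(U + 1/(-20 + (8 + 10)**2)) = 352*(267 + 1/(-20 + (8 + 10)**2)) = 352*(267 + 1/(-20 + 18**2)) = 352*(267 + 1/(-20 + 324)) = 352*(267 + 1/304) = 352*(81169/304) = 1785718/19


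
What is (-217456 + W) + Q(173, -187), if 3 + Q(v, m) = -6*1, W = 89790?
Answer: -127675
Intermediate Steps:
Q(v, m) = -9 (Q(v, m) = -3 - 6*1 = -3 - 6 = -9)
(-217456 + W) + Q(173, -187) = (-217456 + 89790) - 9 = -127666 - 9 = -127675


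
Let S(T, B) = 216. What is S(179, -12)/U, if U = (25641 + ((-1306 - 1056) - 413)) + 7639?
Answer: 216/30505 ≈ 0.0070808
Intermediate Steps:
U = 30505 (U = (25641 + (-2362 - 413)) + 7639 = (25641 - 2775) + 7639 = 22866 + 7639 = 30505)
S(179, -12)/U = 216/30505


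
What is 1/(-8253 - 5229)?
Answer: -1/13482 ≈ -7.4173e-5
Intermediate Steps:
1/(-8253 - 5229) = 1/(-13482) = -1/13482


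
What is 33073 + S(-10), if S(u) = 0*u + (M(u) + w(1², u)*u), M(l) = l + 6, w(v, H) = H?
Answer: 33169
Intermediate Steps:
M(l) = 6 + l
S(u) = 6 + u + u² (S(u) = 0*u + ((6 + u) + u*u) = 0 + ((6 + u) + u²) = 0 + (6 + u + u²) = 6 + u + u²)
33073 + S(-10) = 33073 + (6 - 10 + (-10)²) = 33073 + (6 - 10 + 100) = 33073 + 96 = 33169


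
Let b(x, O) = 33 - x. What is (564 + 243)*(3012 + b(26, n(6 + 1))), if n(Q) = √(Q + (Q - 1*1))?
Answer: 2436333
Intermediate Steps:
n(Q) = √(-1 + 2*Q) (n(Q) = √(Q + (Q - 1)) = √(Q + (-1 + Q)) = √(-1 + 2*Q))
(564 + 243)*(3012 + b(26, n(6 + 1))) = (564 + 243)*(3012 + (33 - 1*26)) = 807*(3012 + (33 - 26)) = 807*(3012 + 7) = 807*3019 = 2436333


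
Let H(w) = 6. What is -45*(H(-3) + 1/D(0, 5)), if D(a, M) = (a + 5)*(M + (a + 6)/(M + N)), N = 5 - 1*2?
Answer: -6246/23 ≈ -271.57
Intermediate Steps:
N = 3 (N = 5 - 2 = 3)
D(a, M) = (5 + a)*(M + (6 + a)/(3 + M)) (D(a, M) = (a + 5)*(M + (a + 6)/(M + 3)) = (5 + a)*(M + (6 + a)/(3 + M)))
-45*(H(-3) + 1/D(0, 5)) = -45*(6 + 1/((30 + 0² + 5*5² + 11*0 + 15*5 + 0*5² + 3*5*0)/(3 + 5))) = -45*(6 + 1/((30 + 0 + 5*25 + 0 + 75 + 0*25 + 0)/8)) = -45*(6 + 1/((30 + 0 + 125 + 0 + 75 + 0 + 0)/8)) = -45*(6 + 1/((⅛)*230)) = -45*(6 + 1/(115/4)) = -45*(6 + 4/115) = -45*694/115 = -6246/23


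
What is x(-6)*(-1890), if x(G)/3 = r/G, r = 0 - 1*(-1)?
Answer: 945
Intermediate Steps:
r = 1 (r = 0 + 1 = 1)
x(G) = 3/G (x(G) = 3*(1/G) = 3/G)
x(-6)*(-1890) = (3/(-6))*(-1890) = (3*(-⅙))*(-1890) = -½*(-1890) = 945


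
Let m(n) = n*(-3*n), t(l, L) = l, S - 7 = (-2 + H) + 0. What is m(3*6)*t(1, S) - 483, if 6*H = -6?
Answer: -1455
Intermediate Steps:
H = -1 (H = (1/6)*(-6) = -1)
S = 4 (S = 7 + ((-2 - 1) + 0) = 7 + (-3 + 0) = 7 - 3 = 4)
m(n) = -3*n**2
m(3*6)*t(1, S) - 483 = -3*(3*6)**2*1 - 483 = -3*18**2*1 - 483 = -3*324*1 - 483 = -972*1 - 483 = -972 - 483 = -1455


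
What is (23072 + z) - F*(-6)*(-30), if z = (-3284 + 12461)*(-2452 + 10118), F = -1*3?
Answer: 70374494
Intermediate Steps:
F = -3
z = 70350882 (z = 9177*7666 = 70350882)
(23072 + z) - F*(-6)*(-30) = (23072 + 70350882) - (-3)*(-6)*(-30) = 70373954 - 1*18*(-30) = 70373954 - 18*(-30) = 70373954 + 540 = 70374494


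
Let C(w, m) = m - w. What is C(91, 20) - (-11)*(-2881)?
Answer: -31762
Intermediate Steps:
C(91, 20) - (-11)*(-2881) = (20 - 1*91) - (-11)*(-2881) = (20 - 91) - 1*31691 = -71 - 31691 = -31762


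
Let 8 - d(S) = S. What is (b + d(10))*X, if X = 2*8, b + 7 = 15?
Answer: 96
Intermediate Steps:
b = 8 (b = -7 + 15 = 8)
d(S) = 8 - S
X = 16
(b + d(10))*X = (8 + (8 - 1*10))*16 = (8 + (8 - 10))*16 = (8 - 2)*16 = 6*16 = 96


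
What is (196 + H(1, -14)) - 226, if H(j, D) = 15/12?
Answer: -115/4 ≈ -28.750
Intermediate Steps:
H(j, D) = 5/4 (H(j, D) = 15*(1/12) = 5/4)
(196 + H(1, -14)) - 226 = (196 + 5/4) - 226 = 789/4 - 226 = -115/4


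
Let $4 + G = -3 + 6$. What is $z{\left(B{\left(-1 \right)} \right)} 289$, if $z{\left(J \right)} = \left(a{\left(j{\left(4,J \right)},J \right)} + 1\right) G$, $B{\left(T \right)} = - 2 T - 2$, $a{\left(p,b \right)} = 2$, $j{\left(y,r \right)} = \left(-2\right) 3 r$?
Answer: $-867$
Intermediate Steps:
$G = -1$ ($G = -4 + \left(-3 + 6\right) = -4 + 3 = -1$)
$j{\left(y,r \right)} = - 6 r$
$B{\left(T \right)} = -2 - 2 T$
$z{\left(J \right)} = -3$ ($z{\left(J \right)} = \left(2 + 1\right) \left(-1\right) = 3 \left(-1\right) = -3$)
$z{\left(B{\left(-1 \right)} \right)} 289 = \left(-3\right) 289 = -867$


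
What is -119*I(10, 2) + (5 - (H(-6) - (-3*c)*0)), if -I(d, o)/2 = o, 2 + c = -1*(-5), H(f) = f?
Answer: 487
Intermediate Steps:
c = 3 (c = -2 - 1*(-5) = -2 + 5 = 3)
I(d, o) = -2*o
-119*I(10, 2) + (5 - (H(-6) - (-3*c)*0)) = -(-238)*2 + (5 - (-6 - (-3*3)*0)) = -119*(-4) + (5 - (-6 - (-9)*0)) = 476 + (5 - (-6 - 1*0)) = 476 + (5 - (-6 + 0)) = 476 + (5 - 1*(-6)) = 476 + (5 + 6) = 476 + 11 = 487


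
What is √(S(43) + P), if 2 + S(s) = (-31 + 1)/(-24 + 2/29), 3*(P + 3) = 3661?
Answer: √1318392147/1041 ≈ 34.880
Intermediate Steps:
P = 3652/3 (P = -3 + (⅓)*3661 = -3 + 3661/3 = 3652/3 ≈ 1217.3)
S(s) = -259/347 (S(s) = -2 + (-31 + 1)/(-24 + 2/29) = -2 - 30/(-24 + 2*(1/29)) = -2 - 30/(-24 + 2/29) = -2 - 30/(-694/29) = -2 - 30*(-29/694) = -2 + 435/347 = -259/347)
√(S(43) + P) = √(-259/347 + 3652/3) = √(1266467/1041) = √1318392147/1041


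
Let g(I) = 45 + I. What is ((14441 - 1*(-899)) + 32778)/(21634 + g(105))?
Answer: 3437/1556 ≈ 2.2089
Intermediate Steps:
((14441 - 1*(-899)) + 32778)/(21634 + g(105)) = ((14441 - 1*(-899)) + 32778)/(21634 + (45 + 105)) = ((14441 + 899) + 32778)/(21634 + 150) = (15340 + 32778)/21784 = 48118*(1/21784) = 3437/1556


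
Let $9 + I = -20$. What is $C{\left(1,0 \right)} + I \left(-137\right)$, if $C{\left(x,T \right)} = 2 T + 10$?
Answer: $3983$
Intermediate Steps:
$I = -29$ ($I = -9 - 20 = -29$)
$C{\left(x,T \right)} = 10 + 2 T$
$C{\left(1,0 \right)} + I \left(-137\right) = \left(10 + 2 \cdot 0\right) - -3973 = \left(10 + 0\right) + 3973 = 10 + 3973 = 3983$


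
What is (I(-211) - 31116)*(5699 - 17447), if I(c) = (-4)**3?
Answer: 366302640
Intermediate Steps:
I(c) = -64
(I(-211) - 31116)*(5699 - 17447) = (-64 - 31116)*(5699 - 17447) = -31180*(-11748) = 366302640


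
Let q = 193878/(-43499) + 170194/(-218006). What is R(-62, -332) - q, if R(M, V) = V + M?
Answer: -1843324551781/4741521497 ≈ -388.76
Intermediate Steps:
R(M, V) = M + V
q = -24834918037/4741521497 (q = 193878*(-1/43499) + 170194*(-1/218006) = -193878/43499 - 85097/109003 = -24834918037/4741521497 ≈ -5.2378)
R(-62, -332) - q = (-62 - 332) - 1*(-24834918037/4741521497) = -394 + 24834918037/4741521497 = -1843324551781/4741521497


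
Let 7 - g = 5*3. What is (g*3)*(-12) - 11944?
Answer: -11656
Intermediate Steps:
g = -8 (g = 7 - 5*3 = 7 - 1*15 = 7 - 15 = -8)
(g*3)*(-12) - 11944 = -8*3*(-12) - 11944 = -24*(-12) - 11944 = 288 - 11944 = -11656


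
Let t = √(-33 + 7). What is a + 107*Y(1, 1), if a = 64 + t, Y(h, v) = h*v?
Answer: 171 + I*√26 ≈ 171.0 + 5.099*I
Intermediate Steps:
t = I*√26 (t = √(-26) = I*√26 ≈ 5.099*I)
a = 64 + I*√26 ≈ 64.0 + 5.099*I
a + 107*Y(1, 1) = (64 + I*√26) + 107*(1*1) = (64 + I*√26) + 107*1 = (64 + I*√26) + 107 = 171 + I*√26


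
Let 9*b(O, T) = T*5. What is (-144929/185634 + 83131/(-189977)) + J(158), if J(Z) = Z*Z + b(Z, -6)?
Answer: 880224658510205/35266190418 ≈ 24959.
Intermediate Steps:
b(O, T) = 5*T/9 (b(O, T) = (T*5)/9 = (5*T)/9 = 5*T/9)
J(Z) = -10/3 + Z² (J(Z) = Z*Z + (5/9)*(-6) = Z² - 10/3 = -10/3 + Z²)
(-144929/185634 + 83131/(-189977)) + J(158) = (-144929/185634 + 83131/(-189977)) + (-10/3 + 158²) = (-144929*1/185634 + 83131*(-1/189977)) + (-10/3 + 24964) = (-144929/185634 - 83131/189977) + 74882/3 = -42965116687/35266190418 + 74882/3 = 880224658510205/35266190418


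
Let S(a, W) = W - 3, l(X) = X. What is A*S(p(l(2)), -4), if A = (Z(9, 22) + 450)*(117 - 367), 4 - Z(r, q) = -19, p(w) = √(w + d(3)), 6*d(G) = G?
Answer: 827750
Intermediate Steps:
d(G) = G/6
p(w) = √(½ + w) (p(w) = √(w + (⅙)*3) = √(w + ½) = √(½ + w))
Z(r, q) = 23 (Z(r, q) = 4 - 1*(-19) = 4 + 19 = 23)
S(a, W) = -3 + W
A = -118250 (A = (23 + 450)*(117 - 367) = 473*(-250) = -118250)
A*S(p(l(2)), -4) = -118250*(-3 - 4) = -118250*(-7) = 827750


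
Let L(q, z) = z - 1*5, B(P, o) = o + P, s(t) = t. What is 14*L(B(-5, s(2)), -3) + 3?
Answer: -109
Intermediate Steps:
B(P, o) = P + o
L(q, z) = -5 + z (L(q, z) = z - 5 = -5 + z)
14*L(B(-5, s(2)), -3) + 3 = 14*(-5 - 3) + 3 = 14*(-8) + 3 = -112 + 3 = -109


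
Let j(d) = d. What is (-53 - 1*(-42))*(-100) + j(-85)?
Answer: 1015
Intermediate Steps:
(-53 - 1*(-42))*(-100) + j(-85) = (-53 - 1*(-42))*(-100) - 85 = (-53 + 42)*(-100) - 85 = -11*(-100) - 85 = 1100 - 85 = 1015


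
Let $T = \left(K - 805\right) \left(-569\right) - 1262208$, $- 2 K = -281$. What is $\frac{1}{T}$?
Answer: $- \frac{2}{1768215} \approx -1.1311 \cdot 10^{-6}$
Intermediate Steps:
$K = \frac{281}{2}$ ($K = \left(- \frac{1}{2}\right) \left(-281\right) = \frac{281}{2} \approx 140.5$)
$T = - \frac{1768215}{2}$ ($T = \left(\frac{281}{2} - 805\right) \left(-569\right) - 1262208 = \left(- \frac{1329}{2}\right) \left(-569\right) - 1262208 = \frac{756201}{2} - 1262208 = - \frac{1768215}{2} \approx -8.8411 \cdot 10^{5}$)
$\frac{1}{T} = \frac{1}{- \frac{1768215}{2}} = - \frac{2}{1768215}$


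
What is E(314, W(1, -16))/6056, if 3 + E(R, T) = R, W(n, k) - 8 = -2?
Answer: 311/6056 ≈ 0.051354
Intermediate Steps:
W(n, k) = 6 (W(n, k) = 8 - 2 = 6)
E(R, T) = -3 + R
E(314, W(1, -16))/6056 = (-3 + 314)/6056 = 311*(1/6056) = 311/6056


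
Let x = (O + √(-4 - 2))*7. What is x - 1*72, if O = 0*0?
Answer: -72 + 7*I*√6 ≈ -72.0 + 17.146*I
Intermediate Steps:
O = 0
x = 7*I*√6 (x = (0 + √(-4 - 2))*7 = (0 + √(-6))*7 = (0 + I*√6)*7 = (I*√6)*7 = 7*I*√6 ≈ 17.146*I)
x - 1*72 = 7*I*√6 - 1*72 = 7*I*√6 - 72 = -72 + 7*I*√6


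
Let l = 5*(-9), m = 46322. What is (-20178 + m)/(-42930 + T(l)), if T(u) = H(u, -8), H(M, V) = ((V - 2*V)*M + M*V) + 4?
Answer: -13072/21463 ≈ -0.60905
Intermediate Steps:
l = -45
H(M, V) = 4 (H(M, V) = ((-V)*M + M*V) + 4 = (-M*V + M*V) + 4 = 0 + 4 = 4)
T(u) = 4
(-20178 + m)/(-42930 + T(l)) = (-20178 + 46322)/(-42930 + 4) = 26144/(-42926) = 26144*(-1/42926) = -13072/21463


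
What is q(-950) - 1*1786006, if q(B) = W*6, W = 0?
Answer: -1786006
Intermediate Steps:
q(B) = 0 (q(B) = 0*6 = 0)
q(-950) - 1*1786006 = 0 - 1*1786006 = 0 - 1786006 = -1786006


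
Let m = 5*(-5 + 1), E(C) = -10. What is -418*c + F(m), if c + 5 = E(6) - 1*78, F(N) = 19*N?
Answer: 38494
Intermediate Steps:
m = -20 (m = 5*(-4) = -20)
c = -93 (c = -5 + (-10 - 1*78) = -5 + (-10 - 78) = -5 - 88 = -93)
-418*c + F(m) = -418*(-93) + 19*(-20) = 38874 - 380 = 38494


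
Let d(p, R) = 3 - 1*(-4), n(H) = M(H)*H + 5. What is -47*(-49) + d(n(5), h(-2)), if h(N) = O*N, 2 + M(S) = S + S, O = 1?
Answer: 2310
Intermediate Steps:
M(S) = -2 + 2*S (M(S) = -2 + (S + S) = -2 + 2*S)
h(N) = N (h(N) = 1*N = N)
n(H) = 5 + H*(-2 + 2*H) (n(H) = (-2 + 2*H)*H + 5 = H*(-2 + 2*H) + 5 = 5 + H*(-2 + 2*H))
d(p, R) = 7 (d(p, R) = 3 + 4 = 7)
-47*(-49) + d(n(5), h(-2)) = -47*(-49) + 7 = 2303 + 7 = 2310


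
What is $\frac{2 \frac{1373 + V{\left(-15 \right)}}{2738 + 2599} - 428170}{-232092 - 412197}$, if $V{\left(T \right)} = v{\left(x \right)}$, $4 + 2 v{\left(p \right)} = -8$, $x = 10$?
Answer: $\frac{2285140556}{3438570393} \approx 0.66456$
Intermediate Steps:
$v{\left(p \right)} = -6$ ($v{\left(p \right)} = -2 + \frac{1}{2} \left(-8\right) = -2 - 4 = -6$)
$V{\left(T \right)} = -6$
$\frac{2 \frac{1373 + V{\left(-15 \right)}}{2738 + 2599} - 428170}{-232092 - 412197} = \frac{2 \frac{1373 - 6}{2738 + 2599} - 428170}{-232092 - 412197} = \frac{2 \cdot \frac{1367}{5337} - 428170}{-644289} = \left(2 \cdot 1367 \cdot \frac{1}{5337} - 428170\right) \left(- \frac{1}{644289}\right) = \left(2 \cdot \frac{1367}{5337} - 428170\right) \left(- \frac{1}{644289}\right) = \left(\frac{2734}{5337} - 428170\right) \left(- \frac{1}{644289}\right) = \left(- \frac{2285140556}{5337}\right) \left(- \frac{1}{644289}\right) = \frac{2285140556}{3438570393}$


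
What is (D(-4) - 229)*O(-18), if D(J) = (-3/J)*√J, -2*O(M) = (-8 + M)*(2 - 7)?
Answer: 14885 - 195*I/2 ≈ 14885.0 - 97.5*I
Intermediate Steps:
O(M) = -20 + 5*M/2 (O(M) = -(-8 + M)*(2 - 7)/2 = -(-8 + M)*(-5)/2 = -(40 - 5*M)/2 = -20 + 5*M/2)
D(J) = -3/√J
(D(-4) - 229)*O(-18) = (-(-3)*I/2 - 229)*(-20 + (5/2)*(-18)) = (-(-3)*I/2 - 229)*(-20 - 45) = (3*I/2 - 229)*(-65) = (-229 + 3*I/2)*(-65) = 14885 - 195*I/2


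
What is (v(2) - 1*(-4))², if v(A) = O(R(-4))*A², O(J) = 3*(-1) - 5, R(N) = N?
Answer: 784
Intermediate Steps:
O(J) = -8 (O(J) = -3 - 5 = -8)
v(A) = -8*A²
(v(2) - 1*(-4))² = (-8*2² - 1*(-4))² = (-8*4 + 4)² = (-32 + 4)² = (-28)² = 784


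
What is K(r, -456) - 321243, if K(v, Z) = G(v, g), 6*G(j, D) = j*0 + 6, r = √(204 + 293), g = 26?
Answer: -321242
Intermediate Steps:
r = √497 ≈ 22.293
G(j, D) = 1 (G(j, D) = (j*0 + 6)/6 = (0 + 6)/6 = (⅙)*6 = 1)
K(v, Z) = 1
K(r, -456) - 321243 = 1 - 321243 = -321242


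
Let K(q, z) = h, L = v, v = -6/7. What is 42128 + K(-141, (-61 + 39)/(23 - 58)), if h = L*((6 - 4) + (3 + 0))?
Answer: 294866/7 ≈ 42124.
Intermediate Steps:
v = -6/7 (v = -6*⅐ = -6/7 ≈ -0.85714)
L = -6/7 ≈ -0.85714
h = -30/7 (h = -6*((6 - 4) + (3 + 0))/7 = -6*(2 + 3)/7 = -6/7*5 = -30/7 ≈ -4.2857)
K(q, z) = -30/7
42128 + K(-141, (-61 + 39)/(23 - 58)) = 42128 - 30/7 = 294866/7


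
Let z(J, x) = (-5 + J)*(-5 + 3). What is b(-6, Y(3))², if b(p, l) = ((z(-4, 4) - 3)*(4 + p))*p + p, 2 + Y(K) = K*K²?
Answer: 30276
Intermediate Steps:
Y(K) = -2 + K³ (Y(K) = -2 + K*K² = -2 + K³)
z(J, x) = 10 - 2*J (z(J, x) = (-5 + J)*(-2) = 10 - 2*J)
b(p, l) = p + p*(60 + 15*p) (b(p, l) = (((10 - 2*(-4)) - 3)*(4 + p))*p + p = (((10 + 8) - 3)*(4 + p))*p + p = ((18 - 3)*(4 + p))*p + p = (15*(4 + p))*p + p = (60 + 15*p)*p + p = p*(60 + 15*p) + p = p + p*(60 + 15*p))
b(-6, Y(3))² = (-6*(61 + 15*(-6)))² = (-6*(61 - 90))² = (-6*(-29))² = 174² = 30276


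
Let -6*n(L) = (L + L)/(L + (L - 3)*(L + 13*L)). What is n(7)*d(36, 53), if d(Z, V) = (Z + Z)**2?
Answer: -576/19 ≈ -30.316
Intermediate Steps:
d(Z, V) = 4*Z**2 (d(Z, V) = (2*Z)**2 = 4*Z**2)
n(L) = -L/(3*(L + 14*L*(-3 + L))) (n(L) = -(L + L)/(6*(L + (L - 3)*(L + 13*L))) = -2*L/(6*(L + (-3 + L)*(14*L))) = -2*L/(6*(L + 14*L*(-3 + L))) = -L/(3*(L + 14*L*(-3 + L))))
n(7)*d(36, 53) = (-1/(-123 + 42*7))*(4*36**2) = (-1/(-123 + 294))*(4*1296) = -1/171*5184 = -576/19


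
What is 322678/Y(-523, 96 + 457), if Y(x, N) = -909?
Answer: -322678/909 ≈ -354.98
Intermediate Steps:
322678/Y(-523, 96 + 457) = 322678/(-909) = 322678*(-1/909) = -322678/909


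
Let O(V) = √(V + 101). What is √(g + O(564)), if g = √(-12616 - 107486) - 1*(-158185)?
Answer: √(158185 + √665 + I*√120102) ≈ 397.76 + 0.436*I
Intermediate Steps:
g = 158185 + I*√120102 (g = √(-120102) + 158185 = I*√120102 + 158185 = 158185 + I*√120102 ≈ 1.5819e+5 + 346.56*I)
O(V) = √(101 + V)
√(g + O(564)) = √((158185 + I*√120102) + √(101 + 564)) = √((158185 + I*√120102) + √665) = √(158185 + √665 + I*√120102)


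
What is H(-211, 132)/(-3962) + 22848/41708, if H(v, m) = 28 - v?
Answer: 20138891/41311774 ≈ 0.48749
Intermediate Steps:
H(-211, 132)/(-3962) + 22848/41708 = (28 - 1*(-211))/(-3962) + 22848/41708 = (28 + 211)*(-1/3962) + 22848*(1/41708) = 239*(-1/3962) + 5712/10427 = -239/3962 + 5712/10427 = 20138891/41311774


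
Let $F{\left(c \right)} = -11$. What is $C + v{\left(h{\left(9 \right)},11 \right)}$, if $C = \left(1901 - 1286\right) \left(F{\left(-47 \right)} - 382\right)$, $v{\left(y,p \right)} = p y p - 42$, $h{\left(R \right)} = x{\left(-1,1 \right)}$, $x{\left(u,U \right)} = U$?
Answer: $-241616$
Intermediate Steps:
$h{\left(R \right)} = 1$
$v{\left(y,p \right)} = -42 + y p^{2}$ ($v{\left(y,p \right)} = y p^{2} - 42 = -42 + y p^{2}$)
$C = -241695$ ($C = \left(1901 - 1286\right) \left(-11 - 382\right) = 615 \left(-393\right) = -241695$)
$C + v{\left(h{\left(9 \right)},11 \right)} = -241695 - \left(42 - 11^{2}\right) = -241695 + \left(-42 + 1 \cdot 121\right) = -241695 + \left(-42 + 121\right) = -241695 + 79 = -241616$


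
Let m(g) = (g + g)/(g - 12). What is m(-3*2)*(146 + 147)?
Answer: 586/3 ≈ 195.33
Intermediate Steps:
m(g) = 2*g/(-12 + g) (m(g) = (2*g)/(-12 + g) = 2*g/(-12 + g))
m(-3*2)*(146 + 147) = (2*(-3*2)/(-12 - 3*2))*(146 + 147) = (2*(-6)/(-12 - 6))*293 = (2*(-6)/(-18))*293 = (2*(-6)*(-1/18))*293 = (⅔)*293 = 586/3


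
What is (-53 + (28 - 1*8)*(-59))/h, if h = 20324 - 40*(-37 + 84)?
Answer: -411/6148 ≈ -0.066851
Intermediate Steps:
h = 18444 (h = 20324 - 40*47 = 20324 - 1880 = 18444)
(-53 + (28 - 1*8)*(-59))/h = (-53 + (28 - 1*8)*(-59))/18444 = (-53 + (28 - 8)*(-59))*(1/18444) = (-53 + 20*(-59))*(1/18444) = (-53 - 1180)*(1/18444) = -1233*1/18444 = -411/6148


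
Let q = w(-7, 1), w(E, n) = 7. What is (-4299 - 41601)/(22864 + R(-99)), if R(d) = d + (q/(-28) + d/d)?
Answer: -183600/91063 ≈ -2.0162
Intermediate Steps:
q = 7
R(d) = ¾ + d (R(d) = d + (7/(-28) + d/d) = d + (7*(-1/28) + 1) = d + (-¼ + 1) = d + ¾ = ¾ + d)
(-4299 - 41601)/(22864 + R(-99)) = (-4299 - 41601)/(22864 + (¾ - 99)) = -45900/(22864 - 393/4) = -45900/91063/4 = -45900*4/91063 = -183600/91063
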